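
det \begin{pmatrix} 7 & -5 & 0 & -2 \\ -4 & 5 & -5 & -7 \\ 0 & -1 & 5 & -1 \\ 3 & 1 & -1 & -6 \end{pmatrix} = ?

728

Expand along row 1 (it has 1 zero):
  + (7) · M_11   where M_11 = det([5 -5 -7; -1 5 -1; 1 -1 -6]) = -92
  − (-5) · M_12   where M_12 = det([-4 -5 -7; 0 5 -1; 3 -1 -6]) = 244
  − (-2) · M_14   where M_14 = det([-4 5 -5; 0 -1 5; 3 1 -1]) = 76
det = (+1)·(7)·(-92) + (-1)·(-5)·(244) + (-1)·(-2)·(76) = 728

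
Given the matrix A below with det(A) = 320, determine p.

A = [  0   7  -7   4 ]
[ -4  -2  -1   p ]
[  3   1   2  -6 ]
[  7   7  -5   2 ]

p = 8

Expanding along the column containing p, det(A) is linear in p: det(A) = (105)·p + (-520).
Set (105)·p + (-520) = 320  ⇒  (105)·p = 840  ⇒  p = 8.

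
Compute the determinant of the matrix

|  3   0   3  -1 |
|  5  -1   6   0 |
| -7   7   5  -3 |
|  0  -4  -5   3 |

38

Expand along row 1 (it has 1 zero):
  + (3) · M_11   where M_11 = det([-1 6 0; 7 5 -3; -4 -5 3]) = -54
  + (3) · M_13   where M_13 = det([5 -1 0; -7 7 -3; 0 -4 3]) = 24
  − (-1) · M_14   where M_14 = det([5 -1 6; -7 7 5; 0 -4 -5]) = 128
det = (+1)·(3)·(-54) + (+1)·(3)·(24) + (-1)·(-1)·(128) = 38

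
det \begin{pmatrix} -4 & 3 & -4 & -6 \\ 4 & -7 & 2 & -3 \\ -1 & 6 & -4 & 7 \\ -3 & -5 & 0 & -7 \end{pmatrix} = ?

-892

Expand along row 4 (it has 1 zero):
  − (-3) · M_41   where M_41 = det([3 -4 -6; -7 2 -3; 6 -4 7]) = -214
  + (-5) · M_42   where M_42 = det([-4 -4 -6; 4 2 -3; -1 -4 7]) = 176
  + (-7) · M_44   where M_44 = det([-4 3 -4; 4 -7 2; -1 6 -4]) = -90
det = (-1)·(-3)·(-214) + (+1)·(-5)·(176) + (+1)·(-7)·(-90) = -892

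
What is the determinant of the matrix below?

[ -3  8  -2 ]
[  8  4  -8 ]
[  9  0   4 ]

Expand along row 3:
  + 9 · |8 -2; 4 -8| = 9·(-64 − (-8)) = -504
  + 4 · |-3 8; 8 4| = 4·(-12 − 64) = -304
Sum: (-504) + (-304) = -808

-808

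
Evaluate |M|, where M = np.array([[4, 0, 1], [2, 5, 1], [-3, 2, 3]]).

71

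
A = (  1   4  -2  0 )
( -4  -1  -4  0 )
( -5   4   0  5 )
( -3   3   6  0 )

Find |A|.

The determinant is -900.

Expand along column 4 (it has 3 zeros):
  − (5) · M_34   where M_34 = det([1 4 -2; -4 -1 -4; -3 3 6]) = 180
det = (-1)·(5)·(180) = -900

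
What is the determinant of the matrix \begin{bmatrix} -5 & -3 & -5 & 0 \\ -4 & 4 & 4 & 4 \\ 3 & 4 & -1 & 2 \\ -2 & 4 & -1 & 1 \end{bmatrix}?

-596

Expand along row 1 (it has 1 zero):
  + (-5) · M_11   where M_11 = det([4 4 4; 4 -1 2; 4 -1 1]) = 20
  − (-3) · M_12   where M_12 = det([-4 4 4; 3 -1 2; -2 -1 1]) = -52
  + (-5) · M_13   where M_13 = det([-4 4 4; 3 4 2; -2 4 1]) = 68
det = (+1)·(-5)·(20) + (-1)·(-3)·(-52) + (+1)·(-5)·(68) = -596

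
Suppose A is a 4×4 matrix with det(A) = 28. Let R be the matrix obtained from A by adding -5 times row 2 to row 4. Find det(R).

det(R) = 28

Adding a multiple of one row to another leaves the determinant unchanged.
det(R) = (1)·(28) = 28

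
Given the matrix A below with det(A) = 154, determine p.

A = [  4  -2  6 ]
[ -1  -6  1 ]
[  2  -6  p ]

p = -1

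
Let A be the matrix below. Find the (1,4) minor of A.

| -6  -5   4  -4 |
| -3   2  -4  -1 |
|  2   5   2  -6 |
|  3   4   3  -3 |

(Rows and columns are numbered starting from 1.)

Delete row 1 and column 4; the remaining 3×3 submatrix is [-3 2 -4; 2 5 2; 3 4 3].
Its determinant is 7.

The minor is 7.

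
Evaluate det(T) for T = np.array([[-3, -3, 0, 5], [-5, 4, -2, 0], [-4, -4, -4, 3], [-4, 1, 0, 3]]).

det(T) = -6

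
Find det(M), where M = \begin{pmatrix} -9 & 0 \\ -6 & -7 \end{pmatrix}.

det(M) = (-9)·(-7) − 0·(-6) = 63 − 0 = 63

63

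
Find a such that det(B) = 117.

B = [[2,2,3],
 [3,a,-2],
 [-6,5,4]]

2

Expanding along the column containing a, det(B) is linear in a: det(B) = (26)·a + (65).
Set (26)·a + (65) = 117  ⇒  (26)·a = 52  ⇒  a = 2.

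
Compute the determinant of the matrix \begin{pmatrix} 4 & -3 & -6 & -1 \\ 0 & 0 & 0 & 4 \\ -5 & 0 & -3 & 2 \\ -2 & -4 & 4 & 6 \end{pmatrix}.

Expand along row 2 (it has 3 zeros):
  + (4) · M_24   where M_24 = det([4 -3 -6; -5 0 -3; -2 -4 4]) = -246
det = (+1)·(4)·(-246) = -984

-984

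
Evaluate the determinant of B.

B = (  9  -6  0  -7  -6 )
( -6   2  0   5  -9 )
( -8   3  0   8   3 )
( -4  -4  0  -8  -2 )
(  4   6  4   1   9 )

The determinant is -15160.

Expand along column 3 (it has 4 zeros):
  + (4) · M_53   where M_53 = det([9 -6 -7 -6; -6 2 5 -9; -8 3 8 3; -4 -4 -8 -2]) = -3790
det = (+1)·(4)·(-3790) = -15160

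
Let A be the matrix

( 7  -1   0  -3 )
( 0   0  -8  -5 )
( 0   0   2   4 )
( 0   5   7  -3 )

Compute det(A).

Expand along column 1 (it has 3 zeros):
  + (7) · M_11   where M_11 = det([0 -8 -5; 0 2 4; 5 7 -3]) = -110
det = (+1)·(7)·(-110) = -770

-770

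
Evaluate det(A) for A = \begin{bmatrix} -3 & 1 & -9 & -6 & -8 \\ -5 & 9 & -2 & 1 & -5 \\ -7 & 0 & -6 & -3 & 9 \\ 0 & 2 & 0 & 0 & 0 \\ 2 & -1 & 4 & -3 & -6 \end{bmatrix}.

det(A) = -8800

Expand along row 4 (it has 4 zeros):
  + (2) · M_42   where M_42 = det([-3 -9 -6 -8; -5 -2 1 -5; -7 -6 -3 9; 2 4 -3 -6]) = -4400
det = (+1)·(2)·(-4400) = -8800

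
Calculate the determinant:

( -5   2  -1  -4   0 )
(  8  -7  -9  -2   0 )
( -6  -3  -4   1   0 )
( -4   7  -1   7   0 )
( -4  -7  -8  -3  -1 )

The determinant is -4739.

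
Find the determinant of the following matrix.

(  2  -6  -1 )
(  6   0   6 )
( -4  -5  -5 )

Expand along row 2:
  − 6 · |-6 -1; -5 -5| = −6·(30 − 5) = -150
  − 6 · |2 -6; -4 -5| = −6·(-10 − 24) = 204
Sum: (-150) + (204) = 54

54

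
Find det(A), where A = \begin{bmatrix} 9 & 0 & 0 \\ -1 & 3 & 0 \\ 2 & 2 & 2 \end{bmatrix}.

|A| = 54

A is lower triangular, so det(A) is the product of the diagonal entries:
det = (9) · (3) · (2) = 54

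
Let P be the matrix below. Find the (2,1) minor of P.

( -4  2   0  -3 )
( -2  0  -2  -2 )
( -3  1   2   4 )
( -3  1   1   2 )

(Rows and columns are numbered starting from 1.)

Delete row 2 and column 1; the remaining 3×3 submatrix is [2 0 -3; 1 2 4; 1 1 2].
Its determinant is 3.

The minor is 3.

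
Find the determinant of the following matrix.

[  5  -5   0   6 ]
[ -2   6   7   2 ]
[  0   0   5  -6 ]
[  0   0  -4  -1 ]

The matrix is block upper-triangular with a 2×2 block and a 2×2 block on the diagonal, so its determinant equals the product of the determinants of the diagonal blocks.
det of the 2×2 block = 20
det of the 2×2 block = -29
det = (20)·(-29) = -580

The determinant is -580.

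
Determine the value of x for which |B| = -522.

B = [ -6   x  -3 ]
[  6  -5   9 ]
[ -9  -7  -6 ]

5

Expanding along the column containing x, det(B) is linear in x: det(B) = (-45)·x + (-297).
Set (-45)·x + (-297) = -522  ⇒  (-45)·x = -225  ⇒  x = 5.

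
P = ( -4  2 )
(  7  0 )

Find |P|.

det(P) = (-4)·0 − 2·7 = 0 − 14 = -14

The determinant is -14.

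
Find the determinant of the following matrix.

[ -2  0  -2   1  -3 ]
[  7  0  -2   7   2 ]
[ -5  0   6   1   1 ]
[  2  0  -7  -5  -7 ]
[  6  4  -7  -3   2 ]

Expand along column 2 (it has 4 zeros):
  − (4) · M_52   where M_52 = det([-2 -2 1 -3; 7 -2 7 2; -5 6 1 1; 2 -7 -5 -7]) = -799
det = (-1)·(4)·(-799) = 3196

3196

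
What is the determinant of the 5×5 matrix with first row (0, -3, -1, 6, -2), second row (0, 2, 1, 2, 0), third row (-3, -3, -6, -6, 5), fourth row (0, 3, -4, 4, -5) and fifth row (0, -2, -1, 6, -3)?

Expand along column 1 (it has 4 zeros):
  + (-3) · M_31   where M_31 = det([-3 -1 6 -2; 2 1 2 0; 3 -4 4 -5; -2 -1 6 -3]) = 84
det = (+1)·(-3)·(84) = -252

-252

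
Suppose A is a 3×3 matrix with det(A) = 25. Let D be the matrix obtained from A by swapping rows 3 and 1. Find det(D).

-25

Swapping two rows multiplies the determinant by −1.
det(D) = (-1)·(25) = -25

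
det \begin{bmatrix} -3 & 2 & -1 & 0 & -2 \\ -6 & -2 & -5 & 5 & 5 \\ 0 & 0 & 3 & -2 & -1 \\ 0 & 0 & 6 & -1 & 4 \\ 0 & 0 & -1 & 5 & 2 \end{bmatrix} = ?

The matrix is block upper-triangular with a 2×2 block and a 3×3 block on the diagonal, so its determinant equals the product of the determinants of the diagonal blocks.
det of the 2×2 block = 18
det of the 3×3 block = -63
det = (18)·(-63) = -1134

-1134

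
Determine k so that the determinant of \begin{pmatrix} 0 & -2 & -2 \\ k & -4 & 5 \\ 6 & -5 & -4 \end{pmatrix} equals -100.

Expanding along the row containing k, det(A) is linear in k: det(A) = (2)·k + (-108).
Set (2)·k + (-108) = -100  ⇒  (2)·k = 8  ⇒  k = 4.

4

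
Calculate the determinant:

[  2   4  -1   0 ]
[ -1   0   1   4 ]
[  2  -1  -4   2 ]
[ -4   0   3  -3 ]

181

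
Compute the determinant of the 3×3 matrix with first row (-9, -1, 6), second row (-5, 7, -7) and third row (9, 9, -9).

The determinant is -540.

Expand along row 1:
  + (-9) · |7 -7; 9 -9| = (-9)·(-63 − (-63)) = 0
  − (-1) · |-5 -7; 9 -9| = −(-1)·(45 − (-63)) = 108
  + 6 · |-5 7; 9 9| = 6·(-45 − 63) = -648
Sum: (0) + (108) + (-648) = -540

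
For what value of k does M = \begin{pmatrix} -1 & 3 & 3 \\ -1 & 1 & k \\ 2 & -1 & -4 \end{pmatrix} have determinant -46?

Expanding along the column containing k, det(M) is linear in k: det(M) = (5)·k + (-11).
Set (5)·k + (-11) = -46  ⇒  (5)·k = -35  ⇒  k = -7.

-7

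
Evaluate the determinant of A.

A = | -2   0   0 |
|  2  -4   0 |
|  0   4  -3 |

-24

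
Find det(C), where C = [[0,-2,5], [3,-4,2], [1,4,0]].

Expand along row 1:
  − (-2) · |3 2; 1 0| = −(-2)·(0 − 2) = -4
  + 5 · |3 -4; 1 4| = 5·(12 − (-4)) = 80
Sum: (-4) + (80) = 76

The determinant is 76.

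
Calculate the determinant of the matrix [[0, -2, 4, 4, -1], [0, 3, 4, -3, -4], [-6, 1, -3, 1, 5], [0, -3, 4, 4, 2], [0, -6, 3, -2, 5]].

2742

Expand along column 1 (it has 4 zeros):
  + (-6) · M_31   where M_31 = det([-2 4 4 -1; 3 4 -3 -4; -3 4 4 2; -6 3 -2 5]) = -457
det = (+1)·(-6)·(-457) = 2742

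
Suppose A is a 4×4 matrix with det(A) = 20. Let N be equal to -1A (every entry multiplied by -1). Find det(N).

|N| = 20

For a 4×4 matrix, det(-1A) = (-1)^4·det(A) = 1·det(A).
det(N) = (1)·(20) = 20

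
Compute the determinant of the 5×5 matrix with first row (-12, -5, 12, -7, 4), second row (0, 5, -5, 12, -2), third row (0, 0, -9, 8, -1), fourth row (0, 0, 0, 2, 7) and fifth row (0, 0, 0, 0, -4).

The matrix is upper triangular, so the determinant is the product of the diagonal entries:
det = (-12) · (5) · (-9) · (2) · (-4) = -4320

-4320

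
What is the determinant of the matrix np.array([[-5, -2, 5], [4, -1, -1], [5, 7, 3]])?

Expand along row 1:
  + (-5) · |-1 -1; 7 3| = (-5)·(-3 − (-7)) = -20
  − (-2) · |4 -1; 5 3| = −(-2)·(12 − (-5)) = 34
  + 5 · |4 -1; 5 7| = 5·(28 − (-5)) = 165
Sum: (-20) + (34) + (165) = 179

The determinant is 179.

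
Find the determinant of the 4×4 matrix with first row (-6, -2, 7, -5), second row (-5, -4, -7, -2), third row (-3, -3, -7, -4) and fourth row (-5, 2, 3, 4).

The determinant is -1000.

Expand along row 1:
  + (-6) · M_11   where M_11 = det([-4 -7 -2; -3 -7 -4; 2 3 4]) = 26
  − (-2) · M_12   where M_12 = det([-5 -7 -2; -3 -7 -4; -5 3 4]) = -56
  + (7) · M_13   where M_13 = det([-5 -4 -2; -3 -3 -4; -5 2 4]) = -66
  − (-5) · M_14   where M_14 = det([-5 -4 -7; -3 -3 -7; -5 2 3]) = -54
det = (+1)·(-6)·(26) + (-1)·(-2)·(-56) + (+1)·(7)·(-66) + (-1)·(-5)·(-54) = -1000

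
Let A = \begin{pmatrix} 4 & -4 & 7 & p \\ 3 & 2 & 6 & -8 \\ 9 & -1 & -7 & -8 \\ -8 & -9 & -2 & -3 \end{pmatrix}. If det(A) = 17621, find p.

Expanding along the column containing p, det(A) is linear in p: det(A) = (569)·p + (13069).
Set (569)·p + (13069) = 17621  ⇒  (569)·p = 4552  ⇒  p = 8.

p = 8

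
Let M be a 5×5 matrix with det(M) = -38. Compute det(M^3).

-54872

det(M^3) = (det M)^3 = (-38)^3 = -54872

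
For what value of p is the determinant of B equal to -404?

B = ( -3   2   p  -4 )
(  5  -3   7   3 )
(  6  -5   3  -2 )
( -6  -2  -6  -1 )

p = -4

Expanding along the row containing p, det(B) is linear in p: det(B) = (-175)·p + (-1104).
Set (-175)·p + (-1104) = -404  ⇒  (-175)·p = 700  ⇒  p = -4.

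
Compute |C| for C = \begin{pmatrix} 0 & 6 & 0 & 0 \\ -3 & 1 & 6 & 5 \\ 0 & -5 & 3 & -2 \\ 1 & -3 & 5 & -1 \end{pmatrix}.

det(C) = 288

Expand along row 1 (it has 3 zeros):
  − (6) · M_12   where M_12 = det([-3 6 5; 0 3 -2; 1 5 -1]) = -48
det = (-1)·(6)·(-48) = 288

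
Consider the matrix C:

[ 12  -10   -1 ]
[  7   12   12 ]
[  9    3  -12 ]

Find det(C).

Expand along row 1:
  + 12 · |12 12; 3 -12| = 12·(-144 − 36) = -2160
  − (-10) · |7 12; 9 -12| = −(-10)·(-84 − 108) = -1920
  + (-1) · |7 12; 9 3| = (-1)·(21 − 108) = 87
Sum: (-2160) + (-1920) + (87) = -3993

-3993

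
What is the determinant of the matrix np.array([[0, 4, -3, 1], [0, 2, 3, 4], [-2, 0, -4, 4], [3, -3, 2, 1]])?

The determinant is -454.

Expand along column 1 (it has 2 zeros):
  + (-2) · M_31   where M_31 = det([4 -3 1; 2 3 4; -3 2 1]) = 35
  − (3) · M_41   where M_41 = det([4 -3 1; 2 3 4; 0 -4 4]) = 128
det = (+1)·(-2)·(35) + (-1)·(3)·(128) = -454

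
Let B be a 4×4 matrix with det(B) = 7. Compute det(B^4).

The determinant is 2401.

det(B^4) = (det B)^4 = (7)^4 = 2401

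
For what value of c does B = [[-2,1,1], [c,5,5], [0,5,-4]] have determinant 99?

Expanding along the row containing c, det(B) is linear in c: det(B) = (9)·c + (90).
Set (9)·c + (90) = 99  ⇒  (9)·c = 9  ⇒  c = 1.

c = 1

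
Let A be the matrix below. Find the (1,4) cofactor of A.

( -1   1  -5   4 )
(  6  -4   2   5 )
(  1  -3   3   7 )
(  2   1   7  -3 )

Delete row 1 and column 4; the remaining 3×3 submatrix is [6 -4 2; 1 -3 3; 2 1 7].
Its determinant is -126.
The cofactor carries sign (−1)^(1+4) = −1, so C_{1,4} = −(-126) = 126.

126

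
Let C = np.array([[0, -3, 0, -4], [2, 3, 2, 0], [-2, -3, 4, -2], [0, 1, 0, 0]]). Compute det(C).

Expand along row 4 (it has 3 zeros):
  + (1) · M_42   where M_42 = det([0 0 -4; 2 2 0; -2 4 -2]) = -48
det = (+1)·(1)·(-48) = -48

-48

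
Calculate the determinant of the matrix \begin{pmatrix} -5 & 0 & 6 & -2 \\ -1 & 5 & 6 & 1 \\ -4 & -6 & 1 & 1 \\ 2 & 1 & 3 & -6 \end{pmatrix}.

822

Expand along row 1 (it has 1 zero):
  + (-5) · M_11   where M_11 = det([5 6 1; -6 1 1; 1 3 -6]) = -274
  + (6) · M_13   where M_13 = det([-1 5 1; -4 -6 1; 2 1 -6]) = -137
  − (-2) · M_14   where M_14 = det([-1 5 6; -4 -6 1; 2 1 3]) = 137
det = (+1)·(-5)·(-274) + (+1)·(6)·(-137) + (-1)·(-2)·(137) = 822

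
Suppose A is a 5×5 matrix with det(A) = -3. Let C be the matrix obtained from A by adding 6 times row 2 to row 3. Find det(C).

-3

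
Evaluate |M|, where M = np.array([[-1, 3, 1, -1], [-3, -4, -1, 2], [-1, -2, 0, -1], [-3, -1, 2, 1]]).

Expand along row 3 (it has 1 zero):
  + (-1) · M_31   where M_31 = det([3 1 -1; -4 -1 2; -1 2 1]) = -4
  − (-2) · M_32   where M_32 = det([-1 1 -1; -3 -1 2; -3 2 1]) = 11
  − (-1) · M_34   where M_34 = det([-1 3 1; -3 -4 -1; -3 -1 2]) = 27
det = (+1)·(-1)·(-4) + (-1)·(-2)·(11) + (-1)·(-1)·(27) = 53

The determinant is 53.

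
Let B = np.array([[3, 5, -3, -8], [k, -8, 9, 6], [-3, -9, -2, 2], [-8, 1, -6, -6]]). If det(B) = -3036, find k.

Expanding along the column containing k, det(B) is linear in k: det(B) = (172)·k + (-4240).
Set (172)·k + (-4240) = -3036  ⇒  (172)·k = 1204  ⇒  k = 7.

k = 7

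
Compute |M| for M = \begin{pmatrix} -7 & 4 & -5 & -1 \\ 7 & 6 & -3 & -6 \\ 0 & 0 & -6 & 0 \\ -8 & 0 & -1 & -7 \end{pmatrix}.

Expand along row 3 (it has 3 zeros):
  + (-6) · M_33   where M_33 = det([-7 4 -1; 7 6 -6; -8 0 -7]) = 634
det = (+1)·(-6)·(634) = -3804

The determinant is -3804.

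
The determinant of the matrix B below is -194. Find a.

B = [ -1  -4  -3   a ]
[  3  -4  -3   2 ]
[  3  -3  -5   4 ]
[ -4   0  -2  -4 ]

-7

Expanding along the row containing a, det(B) is linear in a: det(B) = (50)·a + (156).
Set (50)·a + (156) = -194  ⇒  (50)·a = -350  ⇒  a = -7.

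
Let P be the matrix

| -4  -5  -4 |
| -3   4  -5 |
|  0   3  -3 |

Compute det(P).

det(P) = 69

Expand along column 1:
  + (-4) · |4 -5; 3 -3| = (-4)·(-12 − (-15)) = -12
  − (-3) · |-5 -4; 3 -3| = −(-3)·(15 − (-12)) = 81
Sum: (-12) + (81) = 69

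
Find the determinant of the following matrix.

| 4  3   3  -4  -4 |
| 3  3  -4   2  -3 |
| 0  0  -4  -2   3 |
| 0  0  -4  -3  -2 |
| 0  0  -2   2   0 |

The matrix is block upper-triangular with a 2×2 block and a 3×3 block on the diagonal, so its determinant equals the product of the determinants of the diagonal blocks.
det of the 2×2 block = 3
det of the 3×3 block = -66
det = (3)·(-66) = -198

The determinant is -198.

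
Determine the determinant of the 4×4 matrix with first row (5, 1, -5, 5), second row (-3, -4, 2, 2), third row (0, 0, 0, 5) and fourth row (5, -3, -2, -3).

Expand along row 3 (it has 3 zeros):
  − (5) · M_34   where M_34 = det([5 1 -5; -3 -4 2; 5 -3 -2]) = -71
det = (-1)·(5)·(-71) = 355

355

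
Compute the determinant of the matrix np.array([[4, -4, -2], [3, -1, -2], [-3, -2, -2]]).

Expand along row 1:
  + 4 · |-1 -2; -2 -2| = 4·(2 − 4) = -8
  − (-4) · |3 -2; -3 -2| = −(-4)·(-6 − 6) = -48
  + (-2) · |3 -1; -3 -2| = (-2)·(-6 − 3) = 18
Sum: (-8) + (-48) + (18) = -38

-38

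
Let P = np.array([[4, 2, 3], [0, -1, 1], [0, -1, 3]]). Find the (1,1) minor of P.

Delete row 1 and column 1; the remaining 2×2 submatrix is [-1 1; -1 3].
Its determinant is (-1)·3 − 1·(-1) = -2.

-2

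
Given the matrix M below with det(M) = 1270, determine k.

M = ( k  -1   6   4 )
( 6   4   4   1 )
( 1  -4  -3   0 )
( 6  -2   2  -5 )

Expanding along the column containing k, det(M) is linear in k: det(M) = (-34)·k + (1406).
Set (-34)·k + (1406) = 1270  ⇒  (-34)·k = -136  ⇒  k = 4.

k = 4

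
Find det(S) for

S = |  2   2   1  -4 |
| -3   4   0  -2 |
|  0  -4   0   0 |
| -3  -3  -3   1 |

Expand along row 3 (it has 3 zeros):
  − (-4) · M_32   where M_32 = det([2 1 -4; -3 0 -2; -3 -3 1]) = -39
det = (-1)·(-4)·(-39) = -156

The determinant is -156.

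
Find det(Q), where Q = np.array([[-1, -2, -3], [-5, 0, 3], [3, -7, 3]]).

-174

Expand along column 2:
  − (-2) · |-5 3; 3 3| = −(-2)·(-15 − 9) = -48
  − (-7) · |-1 -3; -5 3| = −(-7)·(-3 − 15) = -126
Sum: (-48) + (-126) = -174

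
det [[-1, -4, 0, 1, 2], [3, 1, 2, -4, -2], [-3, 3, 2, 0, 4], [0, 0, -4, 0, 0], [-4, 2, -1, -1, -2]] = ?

Expand along row 4 (it has 4 zeros):
  − (-4) · M_43   where M_43 = det([-1 -4 1 2; 3 1 -4 -2; -3 3 0 4; -4 2 -1 -2]) = 418
det = (-1)·(-4)·(418) = 1672

The determinant is 1672.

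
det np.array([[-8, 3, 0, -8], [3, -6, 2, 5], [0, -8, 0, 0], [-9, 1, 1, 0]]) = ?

-1024

Expand along row 3 (it has 3 zeros):
  − (-8) · M_32   where M_32 = det([-8 0 -8; 3 2 5; -9 1 0]) = -128
det = (-1)·(-8)·(-128) = -1024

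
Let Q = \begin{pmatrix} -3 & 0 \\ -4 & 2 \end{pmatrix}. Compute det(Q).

det(Q) = (-3)·2 − 0·(-4) = -6 − 0 = -6

-6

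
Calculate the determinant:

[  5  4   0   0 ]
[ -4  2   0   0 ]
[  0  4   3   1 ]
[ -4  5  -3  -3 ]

-156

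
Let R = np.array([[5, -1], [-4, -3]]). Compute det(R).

-19

det(R) = 5·(-3) − (-1)·(-4) = -15 − 4 = -19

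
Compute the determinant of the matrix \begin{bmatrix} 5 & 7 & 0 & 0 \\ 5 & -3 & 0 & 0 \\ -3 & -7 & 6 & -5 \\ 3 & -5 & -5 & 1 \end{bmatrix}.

The matrix is block lower-triangular with a 2×2 block and a 2×2 block on the diagonal, so its determinant equals the product of the determinants of the diagonal blocks.
det of the 2×2 block = -50
det of the 2×2 block = -19
det = (-50)·(-19) = 950

950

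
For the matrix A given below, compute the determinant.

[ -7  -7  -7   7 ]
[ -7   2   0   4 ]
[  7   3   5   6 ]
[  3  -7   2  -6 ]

|A| = 5425

Expand along row 2 (it has 1 zero):
  − (-7) · M_21   where M_21 = det([-7 -7 7; 3 5 6; -7 2 -6]) = 749
  + (2) · M_22   where M_22 = det([-7 -7 7; 7 5 6; 3 2 -6]) = -133
  + (4) · M_24   where M_24 = det([-7 -7 -7; 7 3 5; 3 -7 2]) = 112
det = (-1)·(-7)·(749) + (+1)·(2)·(-133) + (+1)·(4)·(112) = 5425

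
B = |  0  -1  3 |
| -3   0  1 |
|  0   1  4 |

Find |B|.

-21

Expand along column 1:
  − (-3) · |-1 3; 1 4| = −(-3)·(-4 − 3) = -21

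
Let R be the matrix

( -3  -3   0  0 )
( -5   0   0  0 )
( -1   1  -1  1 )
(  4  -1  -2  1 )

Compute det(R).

det(R) = -15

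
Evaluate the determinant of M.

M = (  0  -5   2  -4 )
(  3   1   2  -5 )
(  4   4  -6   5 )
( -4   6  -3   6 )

Expand along row 1 (it has 1 zero):
  − (-5) · M_12   where M_12 = det([3 2 -5; 4 -6 5; -4 -3 6]) = 29
  + (2) · M_13   where M_13 = det([3 1 -5; 4 4 5; -4 6 6]) = -262
  − (-4) · M_14   where M_14 = det([3 1 2; 4 4 -6; -4 6 -3]) = 188
det = (-1)·(-5)·(29) + (+1)·(2)·(-262) + (-1)·(-4)·(188) = 373

The determinant is 373.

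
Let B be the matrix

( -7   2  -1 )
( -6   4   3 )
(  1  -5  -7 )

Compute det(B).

-13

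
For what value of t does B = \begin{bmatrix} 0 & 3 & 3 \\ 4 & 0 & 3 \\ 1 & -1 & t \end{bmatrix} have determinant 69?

t = -6

Expanding along the column containing t, det(B) is linear in t: det(B) = (-12)·t + (-3).
Set (-12)·t + (-3) = 69  ⇒  (-12)·t = 72  ⇒  t = -6.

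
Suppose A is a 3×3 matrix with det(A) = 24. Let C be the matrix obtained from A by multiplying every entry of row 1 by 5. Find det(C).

Scaling one row by 5 multiplies the determinant by 5.
det(C) = (5)·(24) = 120

det(C) = 120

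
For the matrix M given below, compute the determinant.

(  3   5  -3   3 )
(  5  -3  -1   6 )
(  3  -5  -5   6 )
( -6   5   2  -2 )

Expand along row 1:
  + (3) · M_11   where M_11 = det([-3 -1 6; -5 -5 6; 5 2 -2]) = 76
  − (5) · M_12   where M_12 = det([5 -1 6; 3 -5 6; -6 2 -2]) = -124
  + (-3) · M_13   where M_13 = det([5 -3 6; 3 -5 6; -6 5 -2]) = -100
  − (3) · M_14   where M_14 = det([5 -3 -1; 3 -5 -5; -6 5 2]) = 18
det = (+1)·(3)·(76) + (-1)·(5)·(-124) + (+1)·(-3)·(-100) + (-1)·(3)·(18) = 1094

1094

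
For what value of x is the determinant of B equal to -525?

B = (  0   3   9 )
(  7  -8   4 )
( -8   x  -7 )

Expanding along the row containing x, det(B) is linear in x: det(B) = (63)·x + (-525).
Set (63)·x + (-525) = -525  ⇒  (63)·x = 0  ⇒  x = 0.

x = 0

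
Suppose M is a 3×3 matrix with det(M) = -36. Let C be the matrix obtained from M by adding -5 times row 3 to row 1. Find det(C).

The determinant is -36.

Adding a multiple of one row to another leaves the determinant unchanged.
det(C) = (1)·(-36) = -36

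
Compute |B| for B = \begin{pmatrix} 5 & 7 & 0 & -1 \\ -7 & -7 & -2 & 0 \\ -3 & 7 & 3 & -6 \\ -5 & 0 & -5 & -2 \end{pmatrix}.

The determinant is 77.

Expand along row 1 (it has 1 zero):
  + (5) · M_11   where M_11 = det([-7 -2 0; 7 3 -6; 0 -5 -2]) = 224
  − (7) · M_12   where M_12 = det([-7 -2 0; -3 3 -6; -5 -5 -2]) = 204
  − (-1) · M_14   where M_14 = det([-7 -7 -2; -3 7 3; -5 0 -5]) = 385
det = (+1)·(5)·(224) + (-1)·(7)·(204) + (-1)·(-1)·(385) = 77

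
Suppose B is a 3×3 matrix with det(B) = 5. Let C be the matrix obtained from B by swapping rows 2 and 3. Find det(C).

Swapping two rows multiplies the determinant by −1.
det(C) = (-1)·(5) = -5

det(C) = -5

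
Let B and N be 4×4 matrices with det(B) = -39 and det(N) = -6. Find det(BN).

det(BN) = det(B)·det(N) = (-39)·(-6) = 234

det(BN) = 234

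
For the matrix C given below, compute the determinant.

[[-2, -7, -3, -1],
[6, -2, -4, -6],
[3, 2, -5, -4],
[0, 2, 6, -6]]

1952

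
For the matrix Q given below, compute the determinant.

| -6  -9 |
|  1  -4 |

33

det(Q) = (-6)·(-4) − (-9)·1 = 24 − (-9) = 33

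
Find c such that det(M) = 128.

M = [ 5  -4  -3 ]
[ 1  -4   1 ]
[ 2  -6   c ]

c = -7

Expanding along the row containing c, det(M) is linear in c: det(M) = (-16)·c + (16).
Set (-16)·c + (16) = 128  ⇒  (-16)·c = 112  ⇒  c = -7.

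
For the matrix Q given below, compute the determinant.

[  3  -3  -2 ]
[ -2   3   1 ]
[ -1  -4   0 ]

Expand along column 3:
  + (-2) · |-2 3; -1 -4| = (-2)·(8 − (-3)) = -22
  − 1 · |3 -3; -1 -4| = −1·(-12 − 3) = 15
Sum: (-22) + (15) = -7

det(Q) = -7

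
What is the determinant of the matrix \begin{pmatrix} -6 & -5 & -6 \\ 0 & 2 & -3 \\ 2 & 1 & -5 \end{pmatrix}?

96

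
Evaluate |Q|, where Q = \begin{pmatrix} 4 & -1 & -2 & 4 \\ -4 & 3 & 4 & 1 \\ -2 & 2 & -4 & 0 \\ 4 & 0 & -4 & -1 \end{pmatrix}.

The determinant is 348.

Expand along row 3 (it has 1 zero):
  + (-2) · M_31   where M_31 = det([-1 -2 4; 3 4 1; 0 -4 -1]) = -54
  − (2) · M_32   where M_32 = det([4 -2 4; -4 4 1; 4 -4 -1]) = 0
  + (-4) · M_33   where M_33 = det([4 -1 4; -4 3 1; 4 0 -1]) = -60
det = (+1)·(-2)·(-54) + (-1)·(2)·(0) + (+1)·(-4)·(-60) = 348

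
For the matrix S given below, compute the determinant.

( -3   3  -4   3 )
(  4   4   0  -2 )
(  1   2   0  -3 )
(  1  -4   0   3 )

The determinant is 144.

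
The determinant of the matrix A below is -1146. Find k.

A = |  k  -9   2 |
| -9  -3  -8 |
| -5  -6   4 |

k = 9

Expanding along the column containing k, det(A) is linear in k: det(A) = (-60)·k + (-606).
Set (-60)·k + (-606) = -1146  ⇒  (-60)·k = -540  ⇒  k = 9.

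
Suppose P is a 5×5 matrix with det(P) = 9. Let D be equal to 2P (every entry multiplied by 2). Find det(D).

288

For a 5×5 matrix, det(2P) = 2^5·det(P) = 32·det(P).
det(D) = (32)·(9) = 288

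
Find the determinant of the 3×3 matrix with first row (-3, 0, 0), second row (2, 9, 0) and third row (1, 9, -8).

216

The matrix is lower triangular, so the determinant is the product of the diagonal entries:
det = (-3) · (9) · (-8) = 216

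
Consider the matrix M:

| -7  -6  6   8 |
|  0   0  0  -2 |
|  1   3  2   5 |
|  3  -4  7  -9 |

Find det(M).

Expand along row 2 (it has 3 zeros):
  + (-2) · M_24   where M_24 = det([-7 -6 6; 1 3 2; 3 -4 7]) = -275
det = (+1)·(-2)·(-275) = 550

The determinant is 550.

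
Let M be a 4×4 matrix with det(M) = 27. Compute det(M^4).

det(M^4) = (det M)^4 = (27)^4 = 531441

531441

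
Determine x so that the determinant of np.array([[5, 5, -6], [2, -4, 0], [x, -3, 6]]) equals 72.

x = -9

Expanding along the row containing x, det(B) is linear in x: det(B) = (-24)·x + (-144).
Set (-24)·x + (-144) = 72  ⇒  (-24)·x = 216  ⇒  x = -9.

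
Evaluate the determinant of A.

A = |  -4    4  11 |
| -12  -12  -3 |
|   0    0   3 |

Expand along row 3:
  + 3 · |-4 4; -12 -12| = 3·(48 − (-48)) = 288

|A| = 288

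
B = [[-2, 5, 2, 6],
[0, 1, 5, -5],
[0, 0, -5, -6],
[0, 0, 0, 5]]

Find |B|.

B is upper triangular, so det(B) is the product of the diagonal entries:
det = (-2) · (1) · (-5) · (5) = 50

|B| = 50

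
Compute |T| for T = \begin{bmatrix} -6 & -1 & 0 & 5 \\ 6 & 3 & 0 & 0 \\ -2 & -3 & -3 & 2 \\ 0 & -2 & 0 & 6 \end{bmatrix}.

Expand along column 3 (it has 3 zeros):
  + (-3) · M_33   where M_33 = det([-6 -1 5; 6 3 0; 0 -2 6]) = -132
det = (+1)·(-3)·(-132) = 396

det(T) = 396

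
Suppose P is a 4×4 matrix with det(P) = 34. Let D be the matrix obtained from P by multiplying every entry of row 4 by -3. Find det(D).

Scaling one row by -3 multiplies the determinant by -3.
det(D) = (-3)·(34) = -102

The determinant is -102.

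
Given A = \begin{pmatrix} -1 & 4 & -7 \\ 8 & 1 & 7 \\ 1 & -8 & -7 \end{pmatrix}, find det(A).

The determinant is 658.

Expand along column 1:
  + (-1) · |1 7; -8 -7| = (-1)·(-7 − (-56)) = -49
  − 8 · |4 -7; -8 -7| = −8·(-28 − 56) = 672
  + 1 · |4 -7; 1 7| = 1·(28 − (-7)) = 35
Sum: (-49) + (672) + (35) = 658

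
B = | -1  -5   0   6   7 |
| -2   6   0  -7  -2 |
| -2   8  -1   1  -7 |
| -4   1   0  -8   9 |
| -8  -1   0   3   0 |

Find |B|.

det(B) = 1879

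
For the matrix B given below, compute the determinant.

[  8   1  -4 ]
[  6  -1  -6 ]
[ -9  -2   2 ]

The determinant is 14.

Expand along row 1:
  + 8 · |-1 -6; -2 2| = 8·(-2 − 12) = -112
  − 1 · |6 -6; -9 2| = −1·(12 − 54) = 42
  + (-4) · |6 -1; -9 -2| = (-4)·(-12 − 9) = 84
Sum: (-112) + (42) + (84) = 14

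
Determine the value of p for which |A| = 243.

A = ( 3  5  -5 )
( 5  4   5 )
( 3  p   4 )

Expanding along the row containing p, det(A) is linear in p: det(A) = (-40)·p + (83).
Set (-40)·p + (83) = 243  ⇒  (-40)·p = 160  ⇒  p = -4.

-4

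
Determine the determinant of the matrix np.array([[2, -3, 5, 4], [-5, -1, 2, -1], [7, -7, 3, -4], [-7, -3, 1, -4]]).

Expand along row 1:
  + (2) · M_11   where M_11 = det([-1 2 -1; -7 3 -4; -3 1 -4]) = -26
  − (-3) · M_12   where M_12 = det([-5 2 -1; 7 3 -4; -7 1 -4]) = 124
  + (5) · M_13   where M_13 = det([-5 -1 -1; 7 -7 -4; -7 -3 -4]) = -66
  − (4) · M_14   where M_14 = det([-5 -1 2; 7 -7 3; -7 -3 1]) = -122
det = (+1)·(2)·(-26) + (-1)·(-3)·(124) + (+1)·(5)·(-66) + (-1)·(4)·(-122) = 478

478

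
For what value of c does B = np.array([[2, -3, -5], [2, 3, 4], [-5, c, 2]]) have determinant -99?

6

Expanding along the column containing c, det(B) is linear in c: det(B) = (-18)·c + (9).
Set (-18)·c + (9) = -99  ⇒  (-18)·c = -108  ⇒  c = 6.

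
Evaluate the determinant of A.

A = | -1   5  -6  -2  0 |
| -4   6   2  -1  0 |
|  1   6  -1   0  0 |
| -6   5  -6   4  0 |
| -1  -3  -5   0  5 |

Expand along column 5 (it has 4 zeros):
  + (5) · M_55   where M_55 = det([-1 5 -6 -2; -4 6 2 -1; 1 6 -1 0; -6 5 -6 4]) = 1463
det = (+1)·(5)·(1463) = 7315

The determinant is 7315.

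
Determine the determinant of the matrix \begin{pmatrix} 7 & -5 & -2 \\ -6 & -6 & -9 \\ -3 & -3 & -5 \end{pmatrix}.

Expand along row 1:
  + 7 · |-6 -9; -3 -5| = 7·(30 − 27) = 21
  − (-5) · |-6 -9; -3 -5| = −(-5)·(30 − 27) = 15
  + (-2) · |-6 -6; -3 -3| = (-2)·(18 − 18) = 0
Sum: (21) + (15) + (0) = 36

36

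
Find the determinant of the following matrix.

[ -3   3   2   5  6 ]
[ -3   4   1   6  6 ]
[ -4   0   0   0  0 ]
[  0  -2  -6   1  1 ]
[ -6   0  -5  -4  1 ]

The determinant is 1292.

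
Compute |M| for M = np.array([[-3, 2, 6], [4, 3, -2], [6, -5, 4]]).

Expand along row 1:
  + (-3) · |3 -2; -5 4| = (-3)·(12 − 10) = -6
  − 2 · |4 -2; 6 4| = −2·(16 − (-12)) = -56
  + 6 · |4 3; 6 -5| = 6·(-20 − 18) = -228
Sum: (-6) + (-56) + (-228) = -290

-290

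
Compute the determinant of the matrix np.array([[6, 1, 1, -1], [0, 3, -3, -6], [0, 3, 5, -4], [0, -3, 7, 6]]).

The determinant is -144.

Expand along column 1 (it has 3 zeros):
  + (6) · M_11   where M_11 = det([3 -3 -6; 3 5 -4; -3 7 6]) = -24
det = (+1)·(6)·(-24) = -144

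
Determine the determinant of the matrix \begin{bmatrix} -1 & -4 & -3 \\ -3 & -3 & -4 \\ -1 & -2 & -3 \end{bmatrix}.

The determinant is 10.

Expand along row 1:
  + (-1) · |-3 -4; -2 -3| = (-1)·(9 − 8) = -1
  − (-4) · |-3 -4; -1 -3| = −(-4)·(9 − 4) = 20
  + (-3) · |-3 -3; -1 -2| = (-3)·(6 − 3) = -9
Sum: (-1) + (20) + (-9) = 10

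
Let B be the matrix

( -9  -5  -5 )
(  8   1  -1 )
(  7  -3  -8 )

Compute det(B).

|B| = -31

Expand along column 1:
  + (-9) · |1 -1; -3 -8| = (-9)·(-8 − 3) = 99
  − 8 · |-5 -5; -3 -8| = −8·(40 − 15) = -200
  + 7 · |-5 -5; 1 -1| = 7·(5 − (-5)) = 70
Sum: (99) + (-200) + (70) = -31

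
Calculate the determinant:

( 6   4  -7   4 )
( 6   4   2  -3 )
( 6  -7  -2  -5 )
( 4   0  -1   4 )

3222

Expand along row 4 (it has 1 zero):
  − (4) · M_41   where M_41 = det([4 -7 4; 4 2 -3; -7 -2 -5]) = -327
  − (-1) · M_43   where M_43 = det([6 4 4; 6 4 -3; 6 -7 -5]) = -462
  + (4) · M_44   where M_44 = det([6 4 -7; 6 4 2; 6 -7 -2]) = 594
det = (-1)·(4)·(-327) + (-1)·(-1)·(-462) + (+1)·(4)·(594) = 3222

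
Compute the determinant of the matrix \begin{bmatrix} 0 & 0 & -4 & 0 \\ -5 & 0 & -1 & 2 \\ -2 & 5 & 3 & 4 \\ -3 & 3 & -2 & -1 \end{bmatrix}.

The determinant is -412.

Expand along row 1 (it has 3 zeros):
  + (-4) · M_13   where M_13 = det([-5 0 2; -2 5 4; -3 3 -1]) = 103
det = (+1)·(-4)·(103) = -412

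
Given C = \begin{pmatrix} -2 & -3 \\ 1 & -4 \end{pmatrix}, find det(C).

det(C) = (-2)·(-4) − (-3)·1 = 8 − (-3) = 11

11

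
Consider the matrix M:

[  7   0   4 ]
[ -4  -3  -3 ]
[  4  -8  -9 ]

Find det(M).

Expand along row 1:
  + 7 · |-3 -3; -8 -9| = 7·(27 − 24) = 21
  + 4 · |-4 -3; 4 -8| = 4·(32 − (-12)) = 176
Sum: (21) + (176) = 197

197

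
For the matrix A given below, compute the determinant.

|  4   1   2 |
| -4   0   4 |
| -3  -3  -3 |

Expand along column 2:
  − 1 · |-4 4; -3 -3| = −1·(12 − (-12)) = -24
  − (-3) · |4 2; -4 4| = −(-3)·(16 − (-8)) = 72
Sum: (-24) + (72) = 48

det(A) = 48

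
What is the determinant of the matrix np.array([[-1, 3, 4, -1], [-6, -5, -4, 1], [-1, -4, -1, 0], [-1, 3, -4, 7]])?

440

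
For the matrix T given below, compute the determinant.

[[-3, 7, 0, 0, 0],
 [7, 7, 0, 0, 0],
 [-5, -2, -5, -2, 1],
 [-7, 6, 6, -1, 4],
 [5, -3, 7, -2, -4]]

T is block lower-triangular with a 2×2 block and a 3×3 block on the diagonal, so its determinant equals the product of the determinants of the diagonal blocks.
det of the 2×2 block = -70
det of the 3×3 block = -169
det = (-70)·(-169) = 11830

11830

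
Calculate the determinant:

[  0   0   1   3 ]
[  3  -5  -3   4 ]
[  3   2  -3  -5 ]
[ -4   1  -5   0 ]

Expand along row 1 (it has 2 zeros):
  + (1) · M_13   where M_13 = det([3 -5 4; 3 2 -5; -4 1 0]) = -41
  − (3) · M_14   where M_14 = det([3 -5 -3; 3 2 -3; -4 1 -5]) = -189
det = (+1)·(1)·(-41) + (-1)·(3)·(-189) = 526

The determinant is 526.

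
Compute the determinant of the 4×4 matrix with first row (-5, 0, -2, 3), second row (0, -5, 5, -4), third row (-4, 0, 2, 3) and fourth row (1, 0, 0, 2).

Expand along column 2 (it has 3 zeros):
  + (-5) · M_22   where M_22 = det([-5 -2 3; -4 2 3; 1 0 2]) = -48
det = (+1)·(-5)·(-48) = 240

240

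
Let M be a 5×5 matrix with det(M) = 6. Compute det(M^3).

det(M^3) = (det M)^3 = (6)^3 = 216

The determinant is 216.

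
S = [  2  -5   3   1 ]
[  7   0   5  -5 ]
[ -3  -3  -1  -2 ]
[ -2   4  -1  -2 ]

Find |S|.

Expand along row 2 (it has 1 zero):
  − (7) · M_21   where M_21 = det([-5 3 1; -3 -1 -2; 4 -1 -2]) = -35
  − (5) · M_23   where M_23 = det([2 -5 1; -3 -3 -2; -2 4 -2]) = 20
  + (-5) · M_24   where M_24 = det([2 -5 3; -3 -3 -1; -2 4 -1]) = -35
det = (-1)·(7)·(-35) + (-1)·(5)·(20) + (+1)·(-5)·(-35) = 320

The determinant is 320.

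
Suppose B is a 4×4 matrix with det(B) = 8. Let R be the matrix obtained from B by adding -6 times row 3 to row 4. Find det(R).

8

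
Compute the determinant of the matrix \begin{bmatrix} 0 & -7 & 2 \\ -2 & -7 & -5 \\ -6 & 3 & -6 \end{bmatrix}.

Expand along row 1:
  − (-7) · |-2 -5; -6 -6| = −(-7)·(12 − 30) = -126
  + 2 · |-2 -7; -6 3| = 2·(-6 − 42) = -96
Sum: (-126) + (-96) = -222

-222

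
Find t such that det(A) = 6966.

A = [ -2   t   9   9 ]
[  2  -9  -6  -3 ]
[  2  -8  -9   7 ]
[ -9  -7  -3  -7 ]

t = 6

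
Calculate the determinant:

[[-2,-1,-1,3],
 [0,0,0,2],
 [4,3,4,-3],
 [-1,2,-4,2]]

34

Expand along row 2 (it has 3 zeros):
  + (2) · M_24   where M_24 = det([-2 -1 -1; 4 3 4; -1 2 -4]) = 17
det = (+1)·(2)·(17) = 34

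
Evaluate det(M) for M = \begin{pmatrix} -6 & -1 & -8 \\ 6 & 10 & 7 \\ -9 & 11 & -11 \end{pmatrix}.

|M| = -129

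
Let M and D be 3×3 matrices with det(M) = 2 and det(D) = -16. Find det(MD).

det(MD) = det(M)·det(D) = (2)·(-16) = -32

det(MD) = -32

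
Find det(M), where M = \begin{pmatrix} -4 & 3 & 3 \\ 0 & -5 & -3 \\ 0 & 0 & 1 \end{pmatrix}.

|M| = 20

M is upper triangular, so det(M) is the product of the diagonal entries:
det = (-4) · (-5) · (1) = 20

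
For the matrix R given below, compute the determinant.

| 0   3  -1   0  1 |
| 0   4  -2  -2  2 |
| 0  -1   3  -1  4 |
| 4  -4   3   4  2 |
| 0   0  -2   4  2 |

Expand along column 1 (it has 4 zeros):
  − (4) · M_41   where M_41 = det([3 -1 0 1; 4 -2 -2 2; -1 3 -1 4; 0 -2 4 2]) = 140
det = (-1)·(4)·(140) = -560

The determinant is -560.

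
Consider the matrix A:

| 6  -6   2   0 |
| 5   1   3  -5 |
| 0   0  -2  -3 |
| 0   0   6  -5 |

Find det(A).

A is block upper-triangular with a 2×2 block and a 2×2 block on the diagonal, so its determinant equals the product of the determinants of the diagonal blocks.
det of the 2×2 block = 36
det of the 2×2 block = 28
det = (36)·(28) = 1008

1008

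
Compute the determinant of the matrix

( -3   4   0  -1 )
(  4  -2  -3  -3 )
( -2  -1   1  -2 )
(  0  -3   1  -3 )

Expand along row 1 (it has 1 zero):
  + (-3) · M_11   where M_11 = det([-2 -3 -3; -1 1 -2; -3 1 -3]) = -13
  − (4) · M_12   where M_12 = det([4 -3 -3; -2 1 -2; 0 1 -3]) = 20
  − (-1) · M_14   where M_14 = det([4 -2 -3; -2 -1 1; 0 -3 1]) = -14
det = (+1)·(-3)·(-13) + (-1)·(4)·(20) + (-1)·(-1)·(-14) = -55

-55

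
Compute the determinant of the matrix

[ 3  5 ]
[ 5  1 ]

det = 3·1 − 5·5 = 3 − 25 = -22

The determinant is -22.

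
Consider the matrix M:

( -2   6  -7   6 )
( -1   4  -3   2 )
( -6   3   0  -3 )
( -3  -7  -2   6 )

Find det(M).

Expand along row 3 (it has 1 zero):
  + (-6) · M_31   where M_31 = det([6 -7 6; 4 -3 2; -7 -2 6]) = 8
  − (3) · M_32   where M_32 = det([-2 -7 6; -1 -3 2; -3 -2 6]) = -14
  − (-3) · M_34   where M_34 = det([-2 6 -7; -1 4 -3; -3 -7 -2]) = -33
det = (+1)·(-6)·(8) + (-1)·(3)·(-14) + (-1)·(-3)·(-33) = -105

-105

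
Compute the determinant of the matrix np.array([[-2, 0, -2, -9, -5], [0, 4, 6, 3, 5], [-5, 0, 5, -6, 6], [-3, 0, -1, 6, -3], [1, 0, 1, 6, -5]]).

Expand along column 2 (it has 4 zeros):
  + (4) · M_22   where M_22 = det([-2 -2 -9 -5; -5 5 -6 6; -3 -1 6 -3; 1 1 6 -5]) = 2454
det = (+1)·(4)·(2454) = 9816

The determinant is 9816.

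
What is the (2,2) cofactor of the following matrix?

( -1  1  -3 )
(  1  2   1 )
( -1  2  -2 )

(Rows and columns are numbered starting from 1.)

The cofactor is -1.

Delete row 2 and column 2; the remaining 2×2 submatrix is [-1 -3; -1 -2].
Its determinant is (-1)·(-2) − (-3)·(-1) = -1.
The cofactor carries sign (−1)^(2+2) = +1, so C_{2,2} = +(-1) = -1.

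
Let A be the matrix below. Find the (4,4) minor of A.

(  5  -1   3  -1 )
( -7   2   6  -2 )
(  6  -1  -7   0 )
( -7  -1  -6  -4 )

-42

Delete row 4 and column 4; the remaining 3×3 submatrix is [5 -1 3; -7 2 6; 6 -1 -7].
Its determinant is -42.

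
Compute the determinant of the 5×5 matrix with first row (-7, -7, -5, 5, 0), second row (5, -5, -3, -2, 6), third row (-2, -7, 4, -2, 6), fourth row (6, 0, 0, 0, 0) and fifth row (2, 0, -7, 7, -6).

720

Expand along row 4 (it has 4 zeros):
  − (6) · M_41   where M_41 = det([-7 -5 5 0; -5 -3 -2 6; -7 4 -2 6; 0 -7 7 -6]) = -120
det = (-1)·(6)·(-120) = 720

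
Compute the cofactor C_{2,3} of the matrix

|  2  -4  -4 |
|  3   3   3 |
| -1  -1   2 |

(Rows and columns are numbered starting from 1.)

6

Delete row 2 and column 3; the remaining 2×2 submatrix is [2 -4; -1 -1].
Its determinant is 2·(-1) − (-4)·(-1) = -6.
The cofactor carries sign (−1)^(2+3) = −1, so C_{2,3} = −(-6) = 6.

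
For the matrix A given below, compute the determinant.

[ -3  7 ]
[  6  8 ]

det(A) = (-3)·8 − 7·6 = -24 − 42 = -66

|A| = -66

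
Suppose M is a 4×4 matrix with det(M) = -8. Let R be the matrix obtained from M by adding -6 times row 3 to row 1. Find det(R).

-8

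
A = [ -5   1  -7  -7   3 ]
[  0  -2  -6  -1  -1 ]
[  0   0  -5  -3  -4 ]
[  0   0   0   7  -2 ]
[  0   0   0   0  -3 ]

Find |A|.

A is upper triangular, so det(A) is the product of the diagonal entries:
det = (-5) · (-2) · (-5) · (7) · (-3) = 1050

1050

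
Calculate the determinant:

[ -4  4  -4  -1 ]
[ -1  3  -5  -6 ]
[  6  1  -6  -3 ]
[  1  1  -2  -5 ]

Expand along row 1:
  + (-4) · M_11   where M_11 = det([3 -5 -6; 1 -6 -3; 1 -2 -5]) = 38
  − (4) · M_12   where M_12 = det([-1 -5 -6; 6 -6 -3; 1 -2 -5]) = -123
  + (-4) · M_13   where M_13 = det([-1 3 -6; 6 1 -3; 1 1 -5]) = 53
  − (-1) · M_14   where M_14 = det([-1 3 -5; 6 1 -6; 1 1 -2]) = -11
det = (+1)·(-4)·(38) + (-1)·(4)·(-123) + (+1)·(-4)·(53) + (-1)·(-1)·(-11) = 117

117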